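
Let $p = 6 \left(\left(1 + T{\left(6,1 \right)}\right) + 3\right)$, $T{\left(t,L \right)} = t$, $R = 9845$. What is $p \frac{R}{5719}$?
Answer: $\frac{590700}{5719} \approx 103.29$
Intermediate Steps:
$p = 60$ ($p = 6 \left(\left(1 + 6\right) + 3\right) = 6 \left(7 + 3\right) = 6 \cdot 10 = 60$)
$p \frac{R}{5719} = 60 \cdot \frac{9845}{5719} = \frac{590700}{5719}$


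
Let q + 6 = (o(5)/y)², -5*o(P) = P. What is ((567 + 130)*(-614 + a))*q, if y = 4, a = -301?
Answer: 60586725/16 ≈ 3.7867e+6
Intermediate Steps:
o(P) = -P/5
q = -95/16 (q = -6 + (-⅕*5/4)² = -6 + (-1*¼)² = -6 + (-¼)² = -6 + 1/16 = -95/16 ≈ -5.9375)
((567 + 130)*(-614 + a))*q = ((567 + 130)*(-614 - 301))*(-95/16) = (697*(-915))*(-95/16) = -637755*(-95/16) = 60586725/16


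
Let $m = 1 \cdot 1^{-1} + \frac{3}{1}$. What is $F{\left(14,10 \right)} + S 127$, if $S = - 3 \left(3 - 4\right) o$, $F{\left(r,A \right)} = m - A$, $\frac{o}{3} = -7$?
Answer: $-8007$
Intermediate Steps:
$o = -21$ ($o = 3 \left(-7\right) = -21$)
$m = 4$ ($m = 1 \cdot 1 + 3 \cdot 1 = 1 + 3 = 4$)
$F{\left(r,A \right)} = 4 - A$
$S = -63$ ($S = - 3 \left(3 - 4\right) \left(-21\right) = \left(-3\right) \left(-1\right) \left(-21\right) = 3 \left(-21\right) = -63$)
$F{\left(14,10 \right)} + S 127 = \left(4 - 10\right) - 8001 = -6 - 8001 = -8007$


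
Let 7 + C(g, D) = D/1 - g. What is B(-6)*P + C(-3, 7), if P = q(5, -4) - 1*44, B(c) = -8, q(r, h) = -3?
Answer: 379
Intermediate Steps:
C(g, D) = -7 + D - g (C(g, D) = -7 + (D/1 - g) = -7 + (D*1 - g) = -7 + (D - g) = -7 + D - g)
P = -47 (P = -3 - 1*44 = -3 - 44 = -47)
B(-6)*P + C(-3, 7) = -8*(-47) + (-7 + 7 - 1*(-3)) = 376 + (-7 + 7 + 3) = 376 + 3 = 379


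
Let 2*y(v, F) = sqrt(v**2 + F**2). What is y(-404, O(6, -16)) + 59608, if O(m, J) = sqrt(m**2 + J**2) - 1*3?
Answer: 59608 + sqrt(163517 - 12*sqrt(73))/2 ≈ 59810.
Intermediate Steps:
O(m, J) = -3 + sqrt(J**2 + m**2) (O(m, J) = sqrt(J**2 + m**2) - 3 = -3 + sqrt(J**2 + m**2))
y(v, F) = sqrt(F**2 + v**2)/2 (y(v, F) = sqrt(v**2 + F**2)/2 = sqrt(F**2 + v**2)/2)
y(-404, O(6, -16)) + 59608 = sqrt((-3 + sqrt((-16)**2 + 6**2))**2 + (-404)**2)/2 + 59608 = sqrt((-3 + sqrt(256 + 36))**2 + 163216)/2 + 59608 = sqrt((-3 + sqrt(292))**2 + 163216)/2 + 59608 = sqrt((-3 + 2*sqrt(73))**2 + 163216)/2 + 59608 = sqrt(163216 + (-3 + 2*sqrt(73))**2)/2 + 59608 = 59608 + sqrt(163216 + (-3 + 2*sqrt(73))**2)/2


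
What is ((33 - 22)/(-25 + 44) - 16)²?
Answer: 85849/361 ≈ 237.81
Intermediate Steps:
((33 - 22)/(-25 + 44) - 16)² = (11/19 - 16)² = (-293/19)² = 85849/361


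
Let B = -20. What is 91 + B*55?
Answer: -1009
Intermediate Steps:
91 + B*55 = 91 - 20*55 = 91 - 1100 = -1009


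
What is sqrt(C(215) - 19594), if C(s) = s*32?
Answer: I*sqrt(12714) ≈ 112.76*I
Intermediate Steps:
C(s) = 32*s
sqrt(C(215) - 19594) = sqrt(32*215 - 19594) = sqrt(6880 - 19594) = sqrt(-12714) = I*sqrt(12714)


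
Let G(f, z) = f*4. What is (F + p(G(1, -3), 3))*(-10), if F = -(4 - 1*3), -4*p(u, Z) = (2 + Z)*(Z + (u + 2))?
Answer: 245/2 ≈ 122.50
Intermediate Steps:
G(f, z) = 4*f
p(u, Z) = -(2 + Z)*(2 + Z + u)/4 (p(u, Z) = -(2 + Z)*(Z + (u + 2))/4 = -(2 + Z)*(Z + (2 + u))/4 = -(2 + Z)*(2 + Z + u)/4)
F = -1 (F = -(4 - 3) = -1*1 = -1)
(F + p(G(1, -3), 3))*(-10) = (-1 + (-1 - 1*3 - 2 - 1/4*3**2 - 1/4*3*4*1))*(-10) = (-1 + (-1 - 3 - 1/2*4 - 1/4*9 - 1/4*3*4))*(-10) = (-1 + (-1 - 3 - 2 - 9/4 - 3))*(-10) = (-1 - 45/4)*(-10) = -49/4*(-10) = 245/2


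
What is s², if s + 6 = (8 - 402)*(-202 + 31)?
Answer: 4538447424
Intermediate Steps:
s = 67368 (s = -6 + (8 - 402)*(-202 + 31) = -6 - 394*(-171) = -6 + 67374 = 67368)
s² = 67368² = 4538447424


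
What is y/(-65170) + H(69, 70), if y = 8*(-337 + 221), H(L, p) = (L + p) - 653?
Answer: -16748226/32585 ≈ -513.99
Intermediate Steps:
H(L, p) = -653 + L + p
y = -928 (y = 8*(-116) = -928)
y/(-65170) + H(69, 70) = -928/(-65170) + (-653 + 69 + 70) = -928*(-1/65170) - 514 = 464/32585 - 514 = -16748226/32585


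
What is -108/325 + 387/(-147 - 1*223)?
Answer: -33147/24050 ≈ -1.3783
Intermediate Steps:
-108/325 + 387/(-147 - 1*223) = -108*1/325 + 387/(-147 - 223) = -108/325 + 387/(-370) = -108/325 + 387*(-1/370) = -108/325 - 387/370 = -33147/24050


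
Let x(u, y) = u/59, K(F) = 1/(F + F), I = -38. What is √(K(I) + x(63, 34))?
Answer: √5301209/2242 ≈ 1.0270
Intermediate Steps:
K(F) = 1/(2*F)
x(u, y) = u/59 (x(u, y) = u*(1/59) = u/59)
√(K(I) + x(63, 34)) = √((½)/(-38) + (1/59)*63) = √((½)*(-1/38) + 63/59) = √(-1/76 + 63/59) = √(4729/4484) = √5301209/2242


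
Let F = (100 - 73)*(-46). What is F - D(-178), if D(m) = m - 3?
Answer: -1061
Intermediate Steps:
D(m) = -3 + m
F = -1242 (F = 27*(-46) = -1242)
F - D(-178) = -1242 - (-3 - 178) = -1242 - 1*(-181) = -1242 + 181 = -1061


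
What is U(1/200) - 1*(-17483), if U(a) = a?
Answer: 3496601/200 ≈ 17483.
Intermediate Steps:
U(1/200) - 1*(-17483) = 1/200 - 1*(-17483) = 1/200 + 17483 = 3496601/200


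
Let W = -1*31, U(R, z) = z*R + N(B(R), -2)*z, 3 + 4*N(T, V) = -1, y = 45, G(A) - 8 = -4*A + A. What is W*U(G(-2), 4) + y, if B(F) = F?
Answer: -1567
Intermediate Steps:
G(A) = 8 - 3*A (G(A) = 8 + (-4*A + A) = 8 - 3*A)
N(T, V) = -1 (N(T, V) = -¾ + (¼)*(-1) = -¾ - ¼ = -1)
U(R, z) = -z + R*z (U(R, z) = z*R - z = R*z - z = -z + R*z)
W = -31
W*U(G(-2), 4) + y = -124*(-1 + (8 - 3*(-2))) + 45 = -124*(-1 + (8 + 6)) + 45 = -124*(-1 + 14) + 45 = -124*13 + 45 = -31*52 + 45 = -1612 + 45 = -1567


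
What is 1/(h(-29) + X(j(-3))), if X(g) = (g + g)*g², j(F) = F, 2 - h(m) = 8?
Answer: -1/60 ≈ -0.016667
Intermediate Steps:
h(m) = -6 (h(m) = 2 - 1*8 = 2 - 8 = -6)
X(g) = 2*g³ (X(g) = (2*g)*g² = 2*g³)
1/(h(-29) + X(j(-3))) = 1/(-6 + 2*(-3)³) = 1/(-6 + 2*(-27)) = 1/(-6 - 54) = 1/(-60) = -1/60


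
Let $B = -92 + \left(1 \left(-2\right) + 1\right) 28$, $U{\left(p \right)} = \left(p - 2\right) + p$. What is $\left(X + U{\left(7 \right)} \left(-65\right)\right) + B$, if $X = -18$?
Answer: $-918$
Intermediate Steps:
$U{\left(p \right)} = -2 + 2 p$ ($U{\left(p \right)} = \left(-2 + p\right) + p = -2 + 2 p$)
$B = -120$ ($B = -92 + \left(-2 + 1\right) 28 = -92 - 28 = -120$)
$\left(X + U{\left(7 \right)} \left(-65\right)\right) + B = \left(-18 + \left(-2 + 2 \cdot 7\right) \left(-65\right)\right) - 120 = \left(-18 + \left(-2 + 14\right) \left(-65\right)\right) - 120 = \left(-18 + 12 \left(-65\right)\right) - 120 = \left(-18 - 780\right) - 120 = -798 - 120 = -918$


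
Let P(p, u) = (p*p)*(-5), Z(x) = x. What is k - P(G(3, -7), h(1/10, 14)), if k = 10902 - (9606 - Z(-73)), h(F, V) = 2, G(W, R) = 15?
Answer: 2348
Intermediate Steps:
P(p, u) = -5*p² (P(p, u) = p²*(-5) = -5*p²)
k = 1223 (k = 10902 - (9606 - 1*(-73)) = 10902 - (9606 + 73) = 10902 - 1*9679 = 10902 - 9679 = 1223)
k - P(G(3, -7), h(1/10, 14)) = 1223 - (-5)*15² = 1223 - (-5)*225 = 1223 - 1*(-1125) = 1223 + 1125 = 2348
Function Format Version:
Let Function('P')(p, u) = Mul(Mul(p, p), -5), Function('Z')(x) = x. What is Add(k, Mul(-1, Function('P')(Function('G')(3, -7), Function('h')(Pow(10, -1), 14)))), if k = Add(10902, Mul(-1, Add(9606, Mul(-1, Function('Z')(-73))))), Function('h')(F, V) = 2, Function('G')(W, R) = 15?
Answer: 2348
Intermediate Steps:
Function('P')(p, u) = Mul(-5, Pow(p, 2)) (Function('P')(p, u) = Mul(Pow(p, 2), -5) = Mul(-5, Pow(p, 2)))
k = 1223 (k = Add(10902, Mul(-1, Add(9606, Mul(-1, -73)))) = Add(10902, Mul(-1, Add(9606, 73))) = Add(10902, Mul(-1, 9679)) = Add(10902, -9679) = 1223)
Add(k, Mul(-1, Function('P')(Function('G')(3, -7), Function('h')(Pow(10, -1), 14)))) = Add(1223, Mul(-1, Mul(-5, Pow(15, 2)))) = Add(1223, Mul(-1, Mul(-5, 225))) = Add(1223, Mul(-1, -1125)) = Add(1223, 1125) = 2348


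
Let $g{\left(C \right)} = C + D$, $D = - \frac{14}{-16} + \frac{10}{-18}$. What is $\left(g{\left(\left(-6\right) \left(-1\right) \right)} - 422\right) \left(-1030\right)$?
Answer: $\frac{15413435}{36} \approx 4.2815 \cdot 10^{5}$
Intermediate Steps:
$D = \frac{23}{72}$ ($D = \left(-14\right) \left(- \frac{1}{16}\right) + 10 \left(- \frac{1}{18}\right) = \frac{7}{8} - \frac{5}{9} = \frac{23}{72} \approx 0.31944$)
$g{\left(C \right)} = \frac{23}{72} + C$ ($g{\left(C \right)} = C + \frac{23}{72} = \frac{23}{72} + C$)
$\left(g{\left(\left(-6\right) \left(-1\right) \right)} - 422\right) \left(-1030\right) = \left(\left(\frac{23}{72} - -6\right) - 422\right) \left(-1030\right) = \left(\left(\frac{23}{72} + 6\right) - 422\right) \left(-1030\right) = \left(\frac{455}{72} - 422\right) \left(-1030\right) = \left(- \frac{29929}{72}\right) \left(-1030\right) = \frac{15413435}{36}$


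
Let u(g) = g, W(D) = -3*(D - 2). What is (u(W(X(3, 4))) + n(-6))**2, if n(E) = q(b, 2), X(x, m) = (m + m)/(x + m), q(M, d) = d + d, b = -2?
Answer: 2116/49 ≈ 43.184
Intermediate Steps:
q(M, d) = 2*d
X(x, m) = 2*m/(m + x) (X(x, m) = (2*m)/(m + x) = 2*m/(m + x))
n(E) = 4 (n(E) = 2*2 = 4)
W(D) = 6 - 3*D (W(D) = -3*(-2 + D) = 6 - 3*D)
(u(W(X(3, 4))) + n(-6))**2 = ((6 - 6*4/(4 + 3)) + 4)**2 = ((6 - 6*4/7) + 4)**2 = ((6 - 3*8/7) + 4)**2 = ((6 - 24/7) + 4)**2 = (18/7 + 4)**2 = (46/7)**2 = 2116/49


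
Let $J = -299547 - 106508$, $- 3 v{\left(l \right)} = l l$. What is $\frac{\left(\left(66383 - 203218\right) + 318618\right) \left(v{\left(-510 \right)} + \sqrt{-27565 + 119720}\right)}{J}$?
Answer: $\frac{3152117220}{81211} - \frac{181783 \sqrt{92155}}{406055} \approx 38678.0$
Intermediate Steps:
$v{\left(l \right)} = - \frac{l^{2}}{3}$ ($v{\left(l \right)} = - \frac{l l}{3} = - \frac{l^{2}}{3}$)
$J = -406055$
$\frac{\left(\left(66383 - 203218\right) + 318618\right) \left(v{\left(-510 \right)} + \sqrt{-27565 + 119720}\right)}{J} = \frac{\left(\left(66383 - 203218\right) + 318618\right) \left(- \frac{\left(-510\right)^{2}}{3} + \sqrt{-27565 + 119720}\right)}{-406055} = \left(-136835 + 318618\right) \left(\left(- \frac{1}{3}\right) 260100 + \sqrt{92155}\right) \left(- \frac{1}{406055}\right) = 181783 \left(-86700 + \sqrt{92155}\right) \left(- \frac{1}{406055}\right) = \left(-15760586100 + 181783 \sqrt{92155}\right) \left(- \frac{1}{406055}\right) = \frac{3152117220}{81211} - \frac{181783 \sqrt{92155}}{406055}$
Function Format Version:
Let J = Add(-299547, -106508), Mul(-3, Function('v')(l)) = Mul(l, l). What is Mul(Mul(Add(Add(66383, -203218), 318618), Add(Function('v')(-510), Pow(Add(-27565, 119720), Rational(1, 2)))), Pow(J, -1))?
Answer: Add(Rational(3152117220, 81211), Mul(Rational(-181783, 406055), Pow(92155, Rational(1, 2)))) ≈ 38678.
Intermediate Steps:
Function('v')(l) = Mul(Rational(-1, 3), Pow(l, 2)) (Function('v')(l) = Mul(Rational(-1, 3), Mul(l, l)) = Mul(Rational(-1, 3), Pow(l, 2)))
J = -406055
Mul(Mul(Add(Add(66383, -203218), 318618), Add(Function('v')(-510), Pow(Add(-27565, 119720), Rational(1, 2)))), Pow(J, -1)) = Mul(Mul(Add(Add(66383, -203218), 318618), Add(Mul(Rational(-1, 3), Pow(-510, 2)), Pow(Add(-27565, 119720), Rational(1, 2)))), Pow(-406055, -1)) = Mul(Mul(Add(-136835, 318618), Add(Mul(Rational(-1, 3), 260100), Pow(92155, Rational(1, 2)))), Rational(-1, 406055)) = Mul(Mul(181783, Add(-86700, Pow(92155, Rational(1, 2)))), Rational(-1, 406055)) = Mul(Add(-15760586100, Mul(181783, Pow(92155, Rational(1, 2)))), Rational(-1, 406055)) = Add(Rational(3152117220, 81211), Mul(Rational(-181783, 406055), Pow(92155, Rational(1, 2))))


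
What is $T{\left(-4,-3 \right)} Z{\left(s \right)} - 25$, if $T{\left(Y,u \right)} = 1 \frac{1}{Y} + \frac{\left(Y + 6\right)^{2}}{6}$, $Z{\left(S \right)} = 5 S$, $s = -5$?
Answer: $- \frac{425}{12} \approx -35.417$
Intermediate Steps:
$T{\left(Y,u \right)} = \frac{1}{Y} + \frac{\left(6 + Y\right)^{2}}{6}$ ($T{\left(Y,u \right)} = \frac{1}{Y} + \left(6 + Y\right)^{2} \cdot \frac{1}{6} = \frac{1}{Y} + \frac{\left(6 + Y\right)^{2}}{6}$)
$T{\left(-4,-3 \right)} Z{\left(s \right)} - 25 = \left(\frac{1}{-4} + \frac{\left(6 - 4\right)^{2}}{6}\right) 5 \left(-5\right) - 25 = \left(- \frac{1}{4} + \frac{2^{2}}{6}\right) \left(-25\right) - 25 = \left(- \frac{1}{4} + \frac{1}{6} \cdot 4\right) \left(-25\right) - 25 = \left(- \frac{1}{4} + \frac{2}{3}\right) \left(-25\right) - 25 = \frac{5}{12} \left(-25\right) - 25 = - \frac{125}{12} - 25 = - \frac{425}{12}$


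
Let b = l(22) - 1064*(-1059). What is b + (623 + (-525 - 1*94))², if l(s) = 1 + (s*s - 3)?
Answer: 1127274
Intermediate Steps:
l(s) = -2 + s² (l(s) = 1 + (s² - 3) = 1 + (-3 + s²) = -2 + s²)
b = 1127258 (b = (-2 + 22²) - 1064*(-1059) = (-2 + 484) + 1126776 = 482 + 1126776 = 1127258)
b + (623 + (-525 - 1*94))² = 1127258 + (623 + (-525 - 1*94))² = 1127258 + (623 + (-525 - 94))² = 1127258 + (623 - 619)² = 1127258 + 4² = 1127258 + 16 = 1127274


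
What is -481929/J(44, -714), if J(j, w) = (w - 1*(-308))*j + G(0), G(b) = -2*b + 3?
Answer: 9093/337 ≈ 26.982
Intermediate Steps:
G(b) = 3 - 2*b
J(j, w) = 3 + j*(308 + w) (J(j, w) = (w - 1*(-308))*j + (3 - 2*0) = (w + 308)*j + (3 + 0) = (308 + w)*j + 3 = j*(308 + w) + 3 = 3 + j*(308 + w))
-481929/J(44, -714) = -481929/(3 + 308*44 + 44*(-714)) = -481929/(3 + 13552 - 31416) = -481929/(-17861) = -481929*(-1/17861) = 9093/337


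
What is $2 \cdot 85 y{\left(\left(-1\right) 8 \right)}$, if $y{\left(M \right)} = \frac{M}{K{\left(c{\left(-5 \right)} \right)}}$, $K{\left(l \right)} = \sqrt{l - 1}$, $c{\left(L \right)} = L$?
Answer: $\frac{680 i \sqrt{6}}{3} \approx 555.22 i$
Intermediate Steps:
$K{\left(l \right)} = \sqrt{-1 + l}$
$y{\left(M \right)} = - \frac{i M \sqrt{6}}{6}$ ($y{\left(M \right)} = \frac{M}{\sqrt{-1 - 5}} = \frac{M}{\sqrt{-6}} = \frac{M}{i \sqrt{6}} = M \left(- \frac{i \sqrt{6}}{6}\right) = - \frac{i M \sqrt{6}}{6}$)
$2 \cdot 85 y{\left(\left(-1\right) 8 \right)} = 2 \cdot 85 \left(- \frac{i \left(\left(-1\right) 8\right) \sqrt{6}}{6}\right) = 170 \left(\left(- \frac{1}{6}\right) i \left(-8\right) \sqrt{6}\right) = 170 \frac{4 i \sqrt{6}}{3} = \frac{680 i \sqrt{6}}{3}$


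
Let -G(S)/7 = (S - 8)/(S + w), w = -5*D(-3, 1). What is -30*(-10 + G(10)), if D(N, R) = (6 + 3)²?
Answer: 23616/79 ≈ 298.94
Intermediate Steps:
D(N, R) = 81 (D(N, R) = 9² = 81)
w = -405 (w = -5*81 = -405)
G(S) = -7*(-8 + S)/(-405 + S) (G(S) = -7*(S - 8)/(S - 405) = -7*(-8 + S)/(-405 + S))
-30*(-10 + G(10)) = -30*(-10 + 7*(8 - 1*10)/(-405 + 10)) = -30*(-10 + 7*(8 - 10)/(-395)) = -30*(-10 + 7*(-1/395)*(-2)) = -30*(-10 + 14/395) = -30*(-3936/395) = 23616/79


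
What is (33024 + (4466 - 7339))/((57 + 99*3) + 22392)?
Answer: 30151/22746 ≈ 1.3256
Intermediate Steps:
(33024 + (4466 - 7339))/((57 + 99*3) + 22392) = (33024 - 2873)/((57 + 297) + 22392) = 30151/(354 + 22392) = 30151/22746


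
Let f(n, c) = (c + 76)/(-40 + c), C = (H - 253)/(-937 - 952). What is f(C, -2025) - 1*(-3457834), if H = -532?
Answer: 7140429159/2065 ≈ 3.4578e+6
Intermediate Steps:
C = 785/1889 (C = (-532 - 253)/(-937 - 952) = -785/(-1889) = -785*(-1/1889) = 785/1889 ≈ 0.41556)
f(n, c) = (76 + c)/(-40 + c)
f(C, -2025) - 1*(-3457834) = (76 - 2025)/(-40 - 2025) - 1*(-3457834) = -1949/(-2065) + 3457834 = -1/2065*(-1949) + 3457834 = 1949/2065 + 3457834 = 7140429159/2065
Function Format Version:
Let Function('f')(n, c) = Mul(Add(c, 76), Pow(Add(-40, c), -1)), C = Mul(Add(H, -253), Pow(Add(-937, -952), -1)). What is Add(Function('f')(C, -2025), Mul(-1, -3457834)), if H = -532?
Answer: Rational(7140429159, 2065) ≈ 3.4578e+6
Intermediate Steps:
C = Rational(785, 1889) (C = Mul(Add(-532, -253), Pow(Add(-937, -952), -1)) = Mul(-785, Pow(-1889, -1)) = Mul(-785, Rational(-1, 1889)) = Rational(785, 1889) ≈ 0.41556)
Function('f')(n, c) = Mul(Pow(Add(-40, c), -1), Add(76, c)) (Function('f')(n, c) = Mul(Add(76, c), Pow(Add(-40, c), -1)) = Mul(Pow(Add(-40, c), -1), Add(76, c)))
Add(Function('f')(C, -2025), Mul(-1, -3457834)) = Add(Mul(Pow(Add(-40, -2025), -1), Add(76, -2025)), Mul(-1, -3457834)) = Add(Mul(Pow(-2065, -1), -1949), 3457834) = Add(Mul(Rational(-1, 2065), -1949), 3457834) = Add(Rational(1949, 2065), 3457834) = Rational(7140429159, 2065)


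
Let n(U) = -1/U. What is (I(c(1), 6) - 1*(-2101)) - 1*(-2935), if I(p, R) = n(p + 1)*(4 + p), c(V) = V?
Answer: 10067/2 ≈ 5033.5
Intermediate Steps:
I(p, R) = -(4 + p)/(1 + p) (I(p, R) = (-1/(p + 1))*(4 + p) = (-1/(1 + p))*(4 + p) = -(4 + p)/(1 + p))
(I(c(1), 6) - 1*(-2101)) - 1*(-2935) = ((-4 - 1*1)/(1 + 1) - 1*(-2101)) - 1*(-2935) = ((-4 - 1)/2 + 2101) + 2935 = ((1/2)*(-5) + 2101) + 2935 = (-5/2 + 2101) + 2935 = 4197/2 + 2935 = 10067/2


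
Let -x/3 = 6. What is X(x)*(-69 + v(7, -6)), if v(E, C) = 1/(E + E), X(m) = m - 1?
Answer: 18335/14 ≈ 1309.6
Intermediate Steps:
x = -18 (x = -3*6 = -18)
X(m) = -1 + m
v(E, C) = 1/(2*E)
X(x)*(-69 + v(7, -6)) = (-1 - 18)*(-69 + (1/2)/7) = -19*(-69 + (1/2)*(1/7)) = -19*(-69 + 1/14) = -19*(-965/14) = 18335/14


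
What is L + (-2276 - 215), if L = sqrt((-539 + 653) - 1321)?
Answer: -2491 + I*sqrt(1207) ≈ -2491.0 + 34.742*I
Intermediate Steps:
L = I*sqrt(1207) (L = sqrt(114 - 1321) = sqrt(-1207) = I*sqrt(1207) ≈ 34.742*I)
L + (-2276 - 215) = I*sqrt(1207) + (-2276 - 215) = I*sqrt(1207) - 2491 = -2491 + I*sqrt(1207)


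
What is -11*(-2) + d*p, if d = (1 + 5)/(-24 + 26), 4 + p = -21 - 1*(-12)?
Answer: -17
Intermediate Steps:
p = -13 (p = -4 + (-21 - 1*(-12)) = -4 + (-21 + 12) = -4 - 9 = -13)
d = 3 (d = 6/2 = 6*(½) = 3)
-11*(-2) + d*p = -11*(-2) + 3*(-13) = 22 - 39 = -17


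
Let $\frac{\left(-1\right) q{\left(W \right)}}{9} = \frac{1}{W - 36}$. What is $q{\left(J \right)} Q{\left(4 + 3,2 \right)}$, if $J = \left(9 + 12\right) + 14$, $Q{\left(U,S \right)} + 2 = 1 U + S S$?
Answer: $81$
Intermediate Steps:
$Q{\left(U,S \right)} = -2 + U + S^{2}$ ($Q{\left(U,S \right)} = -2 + \left(1 U + S S\right) = -2 + \left(U + S^{2}\right) = -2 + U + S^{2}$)
$J = 35$ ($J = 21 + 14 = 35$)
$q{\left(W \right)} = - \frac{9}{-36 + W}$ ($q{\left(W \right)} = - \frac{9}{W - 36} = - \frac{9}{-36 + W}$)
$q{\left(J \right)} Q{\left(4 + 3,2 \right)} = - \frac{9}{-36 + 35} \left(-2 + \left(4 + 3\right) + 2^{2}\right) = - \frac{9}{-1} \left(-2 + 7 + 4\right) = \left(-9\right) \left(-1\right) 9 = 9 \cdot 9 = 81$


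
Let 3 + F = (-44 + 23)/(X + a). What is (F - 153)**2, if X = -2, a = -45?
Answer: 53450721/2209 ≈ 24197.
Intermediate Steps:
F = -120/47 (F = -3 + (-44 + 23)/(-2 - 45) = -3 - 21/(-47) = -3 - 21*(-1/47) = -3 + 21/47 = -120/47 ≈ -2.5532)
(F - 153)**2 = (-120/47 - 153)**2 = (-7311/47)**2 = 53450721/2209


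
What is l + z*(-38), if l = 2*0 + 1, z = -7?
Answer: 267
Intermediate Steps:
l = 1 (l = 0 + 1 = 1)
l + z*(-38) = 1 - 7*(-38) = 1 + 266 = 267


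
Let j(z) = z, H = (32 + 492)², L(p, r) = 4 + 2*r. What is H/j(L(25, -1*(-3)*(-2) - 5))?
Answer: -137288/9 ≈ -15254.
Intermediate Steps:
H = 274576 (H = 524² = 274576)
H/j(L(25, -1*(-3)*(-2) - 5)) = 274576/(4 + 2*(-1*(-3)*(-2) - 5)) = 274576/(4 + 2*(3*(-2) - 5)) = 274576/(4 + 2*(-6 - 5)) = 274576/(4 + 2*(-11)) = 274576/(4 - 22) = 274576/(-18) = 274576*(-1/18) = -137288/9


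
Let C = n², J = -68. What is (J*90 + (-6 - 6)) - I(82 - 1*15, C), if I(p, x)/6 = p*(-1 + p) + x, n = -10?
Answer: -33264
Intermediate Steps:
C = 100 (C = (-10)² = 100)
I(p, x) = 6*x + 6*p*(-1 + p) (I(p, x) = 6*(p*(-1 + p) + x) = 6*(x + p*(-1 + p)) = 6*x + 6*p*(-1 + p))
(J*90 + (-6 - 6)) - I(82 - 1*15, C) = (-68*90 + (-6 - 6)) - (-6*(82 - 1*15) + 6*100 + 6*(82 - 1*15)²) = (-6120 - 12) - (-6*(82 - 15) + 600 + 6*(82 - 15)²) = -6132 - (-6*67 + 600 + 6*67²) = -6132 - (-402 + 600 + 6*4489) = -6132 - (-402 + 600 + 26934) = -6132 - 1*27132 = -6132 - 27132 = -33264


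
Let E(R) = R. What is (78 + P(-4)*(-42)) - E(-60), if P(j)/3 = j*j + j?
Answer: -1374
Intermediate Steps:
P(j) = 3*j + 3*j² (P(j) = 3*(j*j + j) = 3*(j² + j) = 3*(j + j²) = 3*j + 3*j²)
(78 + P(-4)*(-42)) - E(-60) = (78 + (3*(-4)*(1 - 4))*(-42)) - 1*(-60) = (78 + (3*(-4)*(-3))*(-42)) + 60 = (78 + 36*(-42)) + 60 = (78 - 1512) + 60 = -1434 + 60 = -1374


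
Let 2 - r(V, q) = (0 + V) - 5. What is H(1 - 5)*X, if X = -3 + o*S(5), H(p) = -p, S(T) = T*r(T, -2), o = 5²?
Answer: 988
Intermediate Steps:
r(V, q) = 7 - V (r(V, q) = 2 - ((0 + V) - 5) = 2 - (V - 5) = 2 - (-5 + V) = 2 + (5 - V) = 7 - V)
o = 25
S(T) = T*(7 - T)
X = 247 (X = -3 + 25*(5*(7 - 1*5)) = -3 + 25*(5*(7 - 5)) = -3 + 25*(5*2) = -3 + 25*10 = -3 + 250 = 247)
H(1 - 5)*X = -(1 - 5)*247 = -1*(-4)*247 = 4*247 = 988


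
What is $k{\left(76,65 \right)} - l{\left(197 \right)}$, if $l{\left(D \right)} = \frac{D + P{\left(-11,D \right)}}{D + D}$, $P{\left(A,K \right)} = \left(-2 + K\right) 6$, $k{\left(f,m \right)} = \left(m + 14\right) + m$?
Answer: $\frac{55369}{394} \approx 140.53$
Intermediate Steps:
$k{\left(f,m \right)} = 14 + 2 m$ ($k{\left(f,m \right)} = \left(14 + m\right) + m = 14 + 2 m$)
$P{\left(A,K \right)} = -12 + 6 K$
$l{\left(D \right)} = \frac{-12 + 7 D}{2 D}$ ($l{\left(D \right)} = \frac{D + \left(-12 + 6 D\right)}{D + D} = \frac{-12 + 7 D}{2 D}$)
$k{\left(76,65 \right)} - l{\left(197 \right)} = \left(14 + 2 \cdot 65\right) - \left(\frac{7}{2} - \frac{6}{197}\right) = \left(14 + 130\right) - \left(\frac{7}{2} - \frac{6}{197}\right) = 144 - \left(\frac{7}{2} - \frac{6}{197}\right) = 144 - \frac{1367}{394} = \frac{55369}{394}$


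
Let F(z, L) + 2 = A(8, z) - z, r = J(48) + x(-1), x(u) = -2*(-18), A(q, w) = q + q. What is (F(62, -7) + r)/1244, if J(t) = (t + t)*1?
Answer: 21/311 ≈ 0.067524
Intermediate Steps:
A(q, w) = 2*q
J(t) = 2*t (J(t) = (2*t)*1 = 2*t)
x(u) = 36
r = 132 (r = 2*48 + 36 = 96 + 36 = 132)
F(z, L) = 14 - z (F(z, L) = -2 + (2*8 - z) = -2 + (16 - z) = 14 - z)
(F(62, -7) + r)/1244 = ((14 - 1*62) + 132)/1244 = ((14 - 62) + 132)*(1/1244) = (-48 + 132)*(1/1244) = 84*(1/1244) = 21/311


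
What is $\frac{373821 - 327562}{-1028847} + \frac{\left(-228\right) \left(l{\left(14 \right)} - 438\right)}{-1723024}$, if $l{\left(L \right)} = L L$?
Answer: $- \frac{17059128661}{221591009166} \approx -0.076985$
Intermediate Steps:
$l{\left(L \right)} = L^{2}$
$\frac{373821 - 327562}{-1028847} + \frac{\left(-228\right) \left(l{\left(14 \right)} - 438\right)}{-1723024} = \frac{373821 - 327562}{-1028847} + \frac{\left(-228\right) \left(14^{2} - 438\right)}{-1723024} = \left(373821 - 327562\right) \left(- \frac{1}{1028847}\right) + - 228 \left(196 - 438\right) \left(- \frac{1}{1723024}\right) = 46259 \left(- \frac{1}{1028847}\right) + \left(-228\right) \left(-242\right) \left(- \frac{1}{1723024}\right) = - \frac{46259}{1028847} + 55176 \left(- \frac{1}{1723024}\right) = - \frac{46259}{1028847} - \frac{6897}{215378} = - \frac{17059128661}{221591009166}$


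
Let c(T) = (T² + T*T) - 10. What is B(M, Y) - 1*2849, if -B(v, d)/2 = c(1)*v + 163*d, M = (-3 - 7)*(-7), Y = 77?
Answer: -26831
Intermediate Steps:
c(T) = -10 + 2*T² (c(T) = (T² + T²) - 10 = 2*T² - 10 = -10 + 2*T²)
M = 70 (M = -10*(-7) = 70)
B(v, d) = -326*d + 16*v (B(v, d) = -2*((-10 + 2*1²)*v + 163*d) = -2*((-10 + 2*1)*v + 163*d) = -2*((-10 + 2)*v + 163*d) = -2*(-8*v + 163*d) = -326*d + 16*v)
B(M, Y) - 1*2849 = (-326*77 + 16*70) - 1*2849 = (-25102 + 1120) - 2849 = -23982 - 2849 = -26831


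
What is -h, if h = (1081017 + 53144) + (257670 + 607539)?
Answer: -1999370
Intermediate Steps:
h = 1999370 (h = 1134161 + 865209 = 1999370)
-h = -1*1999370 = -1999370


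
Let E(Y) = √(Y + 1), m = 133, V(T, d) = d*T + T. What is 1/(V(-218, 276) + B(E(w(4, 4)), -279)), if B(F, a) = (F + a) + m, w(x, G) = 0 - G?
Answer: -60532/3664123027 - I*√3/3664123027 ≈ -1.652e-5 - 4.7271e-10*I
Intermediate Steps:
w(x, G) = -G
V(T, d) = T + T*d (V(T, d) = T*d + T = T + T*d)
E(Y) = √(1 + Y)
B(F, a) = 133 + F + a (B(F, a) = (F + a) + 133 = 133 + F + a)
1/(V(-218, 276) + B(E(w(4, 4)), -279)) = 1/(-218*(1 + 276) + (133 + √(1 - 1*4) - 279)) = 1/(-218*277 + (133 + √(1 - 4) - 279)) = 1/(-60386 + (133 + √(-3) - 279)) = 1/(-60386 + (133 + I*√3 - 279)) = 1/(-60386 + (-146 + I*√3)) = 1/(-60532 + I*√3)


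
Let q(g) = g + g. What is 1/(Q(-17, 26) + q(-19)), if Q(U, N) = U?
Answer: -1/55 ≈ -0.018182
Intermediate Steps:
q(g) = 2*g
1/(Q(-17, 26) + q(-19)) = 1/(-17 + 2*(-19)) = 1/(-17 - 38) = 1/(-55) = -1/55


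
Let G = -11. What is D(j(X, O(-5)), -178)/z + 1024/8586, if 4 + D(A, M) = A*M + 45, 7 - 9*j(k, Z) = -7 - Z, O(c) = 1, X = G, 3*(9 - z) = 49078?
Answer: 28406843/210575943 ≈ 0.13490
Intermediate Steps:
z = -49051/3 (z = 9 - 1/3*49078 = 9 - 49078/3 = -49051/3 ≈ -16350.)
X = -11
j(k, Z) = 14/9 + Z/9 (j(k, Z) = 7/9 - (-7 - Z)/9 = 7/9 + (7/9 + Z/9) = 14/9 + Z/9)
D(A, M) = 41 + A*M (D(A, M) = -4 + (A*M + 45) = -4 + (45 + A*M) = 41 + A*M)
D(j(X, O(-5)), -178)/z + 1024/8586 = (41 + (14/9 + (1/9)*1)*(-178))/(-49051/3) + 1024/8586 = (41 + (14/9 + 1/9)*(-178))*(-3/49051) + 1024*(1/8586) = (41 + (5/3)*(-178))*(-3/49051) + 512/4293 = (41 - 890/3)*(-3/49051) + 512/4293 = -767/3*(-3/49051) + 512/4293 = 767/49051 + 512/4293 = 28406843/210575943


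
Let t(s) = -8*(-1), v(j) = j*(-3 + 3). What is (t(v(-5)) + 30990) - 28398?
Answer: 2600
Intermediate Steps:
v(j) = 0 (v(j) = j*0 = 0)
t(s) = 8
(t(v(-5)) + 30990) - 28398 = (8 + 30990) - 28398 = 30998 - 28398 = 2600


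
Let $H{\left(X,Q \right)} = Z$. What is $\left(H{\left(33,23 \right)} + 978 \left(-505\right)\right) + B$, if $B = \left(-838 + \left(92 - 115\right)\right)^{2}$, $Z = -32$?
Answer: $247399$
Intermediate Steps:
$H{\left(X,Q \right)} = -32$
$B = 741321$ ($B = \left(-838 - 23\right)^{2} = \left(-861\right)^{2} = 741321$)
$\left(H{\left(33,23 \right)} + 978 \left(-505\right)\right) + B = \left(-32 + 978 \left(-505\right)\right) + 741321 = \left(-32 - 493890\right) + 741321 = -493922 + 741321 = 247399$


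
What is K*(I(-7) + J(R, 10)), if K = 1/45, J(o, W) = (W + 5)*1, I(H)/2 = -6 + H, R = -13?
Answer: -11/45 ≈ -0.24444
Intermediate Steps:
I(H) = -12 + 2*H (I(H) = 2*(-6 + H) = -12 + 2*H)
J(o, W) = 5 + W (J(o, W) = (5 + W)*1 = 5 + W)
K = 1/45 ≈ 0.022222
K*(I(-7) + J(R, 10)) = ((-12 + 2*(-7)) + (5 + 10))/45 = ((-12 - 14) + 15)/45 = (-26 + 15)/45 = (1/45)*(-11) = -11/45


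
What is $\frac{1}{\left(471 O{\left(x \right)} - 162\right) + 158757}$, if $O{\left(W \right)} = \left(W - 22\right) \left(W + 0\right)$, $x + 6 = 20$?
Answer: $\frac{1}{105843} \approx 9.448 \cdot 10^{-6}$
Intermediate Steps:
$x = 14$ ($x = -6 + 20 = 14$)
$O{\left(W \right)} = W \left(-22 + W\right)$ ($O{\left(W \right)} = \left(-22 + W\right) W = W \left(-22 + W\right)$)
$\frac{1}{\left(471 O{\left(x \right)} - 162\right) + 158757} = \frac{1}{\left(471 \cdot 14 \left(-22 + 14\right) - 162\right) + 158757} = \frac{1}{\left(471 \cdot 14 \left(-8\right) - 162\right) + 158757} = \frac{1}{\left(471 \left(-112\right) - 162\right) + 158757} = \frac{1}{\left(-52752 - 162\right) + 158757} = \frac{1}{-52914 + 158757} = \frac{1}{105843}$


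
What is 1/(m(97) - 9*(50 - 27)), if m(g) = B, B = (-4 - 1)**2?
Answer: -1/182 ≈ -0.0054945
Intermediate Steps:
B = 25 (B = (-5)**2 = 25)
m(g) = 25
1/(m(97) - 9*(50 - 27)) = 1/(25 - 9*(50 - 27)) = 1/(25 - 9*23) = 1/(25 - 207) = 1/(-182) = -1/182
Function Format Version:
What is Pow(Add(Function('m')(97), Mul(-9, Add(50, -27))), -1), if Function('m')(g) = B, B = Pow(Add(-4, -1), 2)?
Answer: Rational(-1, 182) ≈ -0.0054945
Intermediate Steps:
B = 25 (B = Pow(-5, 2) = 25)
Function('m')(g) = 25
Pow(Add(Function('m')(97), Mul(-9, Add(50, -27))), -1) = Pow(Add(25, Mul(-9, Add(50, -27))), -1) = Pow(Add(25, Mul(-9, 23)), -1) = Pow(Add(25, -207), -1) = Pow(-182, -1) = Rational(-1, 182)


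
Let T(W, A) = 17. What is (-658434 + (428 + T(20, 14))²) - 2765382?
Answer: -3225791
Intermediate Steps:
(-658434 + (428 + T(20, 14))²) - 2765382 = (-658434 + (428 + 17)²) - 2765382 = (-658434 + 445²) - 2765382 = (-658434 + 198025) - 2765382 = -460409 - 2765382 = -3225791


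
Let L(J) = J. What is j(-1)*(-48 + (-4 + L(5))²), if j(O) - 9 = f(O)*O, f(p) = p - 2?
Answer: -564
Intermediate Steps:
f(p) = -2 + p
j(O) = 9 + O*(-2 + O) (j(O) = 9 + (-2 + O)*O = 9 + O*(-2 + O))
j(-1)*(-48 + (-4 + L(5))²) = (9 - (-2 - 1))*(-48 + (-4 + 5)²) = (9 - 1*(-3))*(-48 + 1²) = (9 + 3)*(-48 + 1) = 12*(-47) = -564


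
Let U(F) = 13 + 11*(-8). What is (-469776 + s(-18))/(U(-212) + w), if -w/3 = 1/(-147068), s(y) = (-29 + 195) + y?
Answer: 69067250704/11030097 ≈ 6261.7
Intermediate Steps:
U(F) = -75 (U(F) = 13 - 88 = -75)
s(y) = 166 + y
w = 3/147068 (w = -3/(-147068) = -3*(-1/147068) = 3/147068 ≈ 2.0399e-5)
(-469776 + s(-18))/(U(-212) + w) = (-469776 + (166 - 18))/(-75 + 3/147068) = (-469776 + 148)/(-11030097/147068) = -469628*(-147068/11030097) = 69067250704/11030097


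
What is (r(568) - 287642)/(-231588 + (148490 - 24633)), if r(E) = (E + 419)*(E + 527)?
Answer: -793123/107731 ≈ -7.3621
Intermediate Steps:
r(E) = (419 + E)*(527 + E)
(r(568) - 287642)/(-231588 + (148490 - 24633)) = ((220813 + 568² + 946*568) - 287642)/(-231588 + (148490 - 24633)) = ((220813 + 322624 + 537328) - 287642)/(-231588 + 123857) = (1080765 - 287642)/(-107731) = 793123*(-1/107731) = -793123/107731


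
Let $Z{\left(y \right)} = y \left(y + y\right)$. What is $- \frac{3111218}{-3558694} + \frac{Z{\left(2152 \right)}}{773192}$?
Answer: $\frac{2210433306513}{171972108203} \approx 12.853$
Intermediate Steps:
$Z{\left(y \right)} = 2 y^{2}$ ($Z{\left(y \right)} = y 2 y = 2 y^{2}$)
$- \frac{3111218}{-3558694} + \frac{Z{\left(2152 \right)}}{773192} = - \frac{3111218}{-3558694} + \frac{2 \cdot 2152^{2}}{773192} = \left(-3111218\right) \left(- \frac{1}{3558694}\right) + 2 \cdot 4631104 \cdot \frac{1}{773192} = \frac{1555609}{1779347} + 9262208 \cdot \frac{1}{773192} = \frac{1555609}{1779347} + \frac{1157776}{96649} = \frac{2210433306513}{171972108203}$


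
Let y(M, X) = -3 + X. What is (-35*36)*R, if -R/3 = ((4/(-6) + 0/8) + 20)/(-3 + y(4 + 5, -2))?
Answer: -9135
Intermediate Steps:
R = 29/4 (R = -3*((4/(-6) + 0/8) + 20)/(-3 + (-3 - 2)) = -3*((4*(-1/6) + 0*(1/8)) + 20)/(-3 - 5) = -3*((-2/3 + 0) + 20)/(-8) = -3*(-2/3 + 20)*(-1)/8 = -58*(-1)/8 = -3*(-29/12) = 29/4 ≈ 7.2500)
(-35*36)*R = -35*36*(29/4) = -1260*29/4 = -9135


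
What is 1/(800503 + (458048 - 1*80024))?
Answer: 1/1178527 ≈ 8.4852e-7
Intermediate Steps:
1/(800503 + (458048 - 1*80024)) = 1/(800503 + (458048 - 80024)) = 1/(800503 + 378024) = 1/1178527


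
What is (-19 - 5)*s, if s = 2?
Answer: -48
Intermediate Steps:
(-19 - 5)*s = (-19 - 5)*2 = -24*2 = -48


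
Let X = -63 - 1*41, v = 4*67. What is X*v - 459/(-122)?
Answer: -3399925/122 ≈ -27868.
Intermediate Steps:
v = 268
X = -104 (X = -63 - 41 = -104)
X*v - 459/(-122) = -104*268 - 459/(-122) = -27872 - 459*(-1/122) = -27872 + 459/122 = -3399925/122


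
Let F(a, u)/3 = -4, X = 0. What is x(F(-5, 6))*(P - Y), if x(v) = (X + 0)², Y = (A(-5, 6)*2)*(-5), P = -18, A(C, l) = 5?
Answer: 0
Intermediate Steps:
F(a, u) = -12 (F(a, u) = 3*(-4) = -12)
Y = -50 (Y = (5*2)*(-5) = 10*(-5) = -50)
x(v) = 0 (x(v) = (0 + 0)² = 0² = 0)
x(F(-5, 6))*(P - Y) = 0*(-18 - 1*(-50)) = 0*(-18 + 50) = 0*32 = 0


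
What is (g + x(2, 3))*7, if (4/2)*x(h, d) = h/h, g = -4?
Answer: -49/2 ≈ -24.500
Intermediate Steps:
x(h, d) = 1/2 (x(h, d) = (h/h)/2 = (1/2)*1 = 1/2)
(g + x(2, 3))*7 = (-4 + 1/2)*7 = -7/2*7 = -49/2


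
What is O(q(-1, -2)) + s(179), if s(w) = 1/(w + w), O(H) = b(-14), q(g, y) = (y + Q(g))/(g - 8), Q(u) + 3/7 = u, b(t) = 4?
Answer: 1433/358 ≈ 4.0028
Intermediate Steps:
Q(u) = -3/7 + u
q(g, y) = (-3/7 + g + y)/(-8 + g) (q(g, y) = (y + (-3/7 + g))/(g - 8) = (-3/7 + g + y)/(-8 + g))
O(H) = 4
s(w) = 1/(2*w)
O(q(-1, -2)) + s(179) = 4 + (½)/179 = 4 + (½)*(1/179) = 4 + 1/358 = 1433/358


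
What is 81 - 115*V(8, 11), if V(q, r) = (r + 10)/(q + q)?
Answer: -1119/16 ≈ -69.938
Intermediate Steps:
V(q, r) = (10 + r)/(2*q) (V(q, r) = (10 + r)/((2*q)) = (10 + r)*(1/(2*q)) = (10 + r)/(2*q))
81 - 115*V(8, 11) = 81 - 115*(10 + 11)/(2*8) = 81 - 115*21/(2*8) = 81 - 115*21/16 = 81 - 2415/16 = -1119/16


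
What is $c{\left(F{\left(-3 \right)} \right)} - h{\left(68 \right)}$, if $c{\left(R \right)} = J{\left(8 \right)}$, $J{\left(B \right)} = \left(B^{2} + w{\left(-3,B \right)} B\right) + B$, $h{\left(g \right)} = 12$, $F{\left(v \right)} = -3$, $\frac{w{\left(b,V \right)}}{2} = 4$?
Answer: $124$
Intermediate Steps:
$w{\left(b,V \right)} = 8$ ($w{\left(b,V \right)} = 2 \cdot 4 = 8$)
$J{\left(B \right)} = B^{2} + 9 B$ ($J{\left(B \right)} = \left(B^{2} + 8 B\right) + B = B^{2} + 9 B$)
$c{\left(R \right)} = 136$ ($c{\left(R \right)} = 8 \left(9 + 8\right) = 8 \cdot 17 = 136$)
$c{\left(F{\left(-3 \right)} \right)} - h{\left(68 \right)} = 136 - 12 = 124$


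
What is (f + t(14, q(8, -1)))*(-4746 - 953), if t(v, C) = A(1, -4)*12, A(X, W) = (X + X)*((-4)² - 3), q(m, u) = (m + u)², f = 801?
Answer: -6342987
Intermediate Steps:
A(X, W) = 26*X (A(X, W) = (2*X)*(16 - 3) = (2*X)*13 = 26*X)
t(v, C) = 312 (t(v, C) = (26*1)*12 = 26*12 = 312)
(f + t(14, q(8, -1)))*(-4746 - 953) = (801 + 312)*(-4746 - 953) = 1113*(-5699) = -6342987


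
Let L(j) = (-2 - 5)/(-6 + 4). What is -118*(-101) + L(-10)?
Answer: 23843/2 ≈ 11922.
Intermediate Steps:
L(j) = 7/2 (L(j) = -7/(-2) = -7*(-½) = 7/2)
-118*(-101) + L(-10) = -118*(-101) + 7/2 = 11918 + 7/2 = 23843/2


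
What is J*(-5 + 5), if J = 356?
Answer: 0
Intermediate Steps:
J*(-5 + 5) = 356*(-5 + 5) = 356*0 = 0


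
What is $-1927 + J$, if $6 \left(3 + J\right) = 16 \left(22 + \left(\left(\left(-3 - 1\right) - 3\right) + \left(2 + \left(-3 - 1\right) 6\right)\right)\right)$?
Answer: $- \frac{5846}{3} \approx -1948.7$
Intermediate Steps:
$J = - \frac{65}{3}$ ($J = -3 + \frac{16 \left(22 + \left(\left(\left(-3 - 1\right) - 3\right) + \left(2 + \left(-3 - 1\right) 6\right)\right)\right)}{6} = -3 + \frac{16 \left(22 + \left(\left(-4 - 3\right) + \left(2 + \left(-3 - 1\right) 6\right)\right)\right)}{6} = -3 + \frac{16 \left(22 + \left(-7 + \left(2 - 24\right)\right)\right)}{6} = -3 + \frac{16 \left(22 - 29\right)}{6} = -3 + \frac{16 \left(-7\right)}{6} = -3 + \frac{1}{6} \left(-112\right) = -3 - \frac{56}{3} = - \frac{65}{3} \approx -21.667$)
$-1927 + J = -1927 - \frac{65}{3} = - \frac{5846}{3}$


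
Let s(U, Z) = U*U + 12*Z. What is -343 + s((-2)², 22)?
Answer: -63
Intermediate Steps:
s(U, Z) = U² + 12*Z
-343 + s((-2)², 22) = -343 + (((-2)²)² + 12*22) = -343 + (4² + 264) = -343 + (16 + 264) = -343 + 280 = -63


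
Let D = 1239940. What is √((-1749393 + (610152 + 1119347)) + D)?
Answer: √1220046 ≈ 1104.6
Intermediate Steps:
√((-1749393 + (610152 + 1119347)) + D) = √((-1749393 + (610152 + 1119347)) + 1239940) = √((-1749393 + 1729499) + 1239940) = √(-19894 + 1239940) = √1220046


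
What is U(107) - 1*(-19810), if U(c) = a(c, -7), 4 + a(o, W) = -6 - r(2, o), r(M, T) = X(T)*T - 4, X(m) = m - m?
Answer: 19804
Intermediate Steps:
X(m) = 0
r(M, T) = -4 (r(M, T) = 0*T - 4 = 0 - 4 = -4)
a(o, W) = -6 (a(o, W) = -4 + (-6 - 1*(-4)) = -4 + (-6 + 4) = -4 - 2 = -6)
U(c) = -6
U(107) - 1*(-19810) = -6 - 1*(-19810) = -6 + 19810 = 19804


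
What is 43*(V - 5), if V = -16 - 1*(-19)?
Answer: -86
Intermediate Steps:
V = 3 (V = -16 + 19 = 3)
43*(V - 5) = 43*(3 - 5) = 43*(-2) = -86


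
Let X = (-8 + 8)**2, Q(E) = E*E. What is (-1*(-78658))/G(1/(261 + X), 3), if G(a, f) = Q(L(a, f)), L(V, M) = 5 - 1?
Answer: 39329/8 ≈ 4916.1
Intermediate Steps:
L(V, M) = 4
Q(E) = E**2
X = 0 (X = 0**2 = 0)
G(a, f) = 16 (G(a, f) = 4**2 = 16)
(-1*(-78658))/G(1/(261 + X), 3) = -1*(-78658)/16 = 78658*(1/16) = 39329/8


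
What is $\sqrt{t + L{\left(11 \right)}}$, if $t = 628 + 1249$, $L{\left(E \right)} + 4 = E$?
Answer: $2 \sqrt{471} \approx 43.405$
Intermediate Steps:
$L{\left(E \right)} = -4 + E$
$t = 1877$
$\sqrt{t + L{\left(11 \right)}} = \sqrt{1877 + \left(-4 + 11\right)} = \sqrt{1877 + 7} = \sqrt{1884} = 2 \sqrt{471}$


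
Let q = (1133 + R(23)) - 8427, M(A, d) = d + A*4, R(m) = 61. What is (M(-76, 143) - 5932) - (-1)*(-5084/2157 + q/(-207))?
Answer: -100221082/16537 ≈ -6060.4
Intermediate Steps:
M(A, d) = d + 4*A
q = -7233 (q = (1133 + 61) - 8427 = 1194 - 8427 = -7233)
(M(-76, 143) - 5932) - (-1)*(-5084/2157 + q/(-207)) = ((143 + 4*(-76)) - 5932) - (-1)*(-5084/2157 - 7233/(-207)) = ((143 - 304) - 5932) - (-1)*(-5084*1/2157 - 7233*(-1/207)) = (-161 - 5932) - (-1)*(-5084/2157 + 2411/69) = -6093 - (-1)*538859/16537 = -6093 - 1*(-538859/16537) = -6093 + 538859/16537 = -100221082/16537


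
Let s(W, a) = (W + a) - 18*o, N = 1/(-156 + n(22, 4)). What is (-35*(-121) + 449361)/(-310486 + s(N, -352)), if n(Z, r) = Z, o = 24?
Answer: -60781864/41710181 ≈ -1.4572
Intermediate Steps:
N = -1/134 (N = 1/(-156 + 22) = 1/(-134) = -1/134 ≈ -0.0074627)
s(W, a) = -432 + W + a (s(W, a) = (W + a) - 18*24 = (W + a) - 432 = -432 + W + a)
(-35*(-121) + 449361)/(-310486 + s(N, -352)) = (-35*(-121) + 449361)/(-310486 + (-432 - 1/134 - 352)) = (4235 + 449361)/(-310486 - 105057/134) = 453596/(-41710181/134) = 453596*(-134/41710181) = -60781864/41710181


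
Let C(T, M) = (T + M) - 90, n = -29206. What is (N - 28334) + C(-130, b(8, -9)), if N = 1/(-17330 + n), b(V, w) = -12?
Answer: -1329347377/46536 ≈ -28566.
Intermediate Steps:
C(T, M) = -90 + M + T (C(T, M) = (M + T) - 90 = -90 + M + T)
N = -1/46536 (N = 1/(-17330 - 29206) = 1/(-46536) = -1/46536 ≈ -2.1489e-5)
(N - 28334) + C(-130, b(8, -9)) = (-1/46536 - 28334) + (-90 - 12 - 130) = -1318551025/46536 - 232 = -1329347377/46536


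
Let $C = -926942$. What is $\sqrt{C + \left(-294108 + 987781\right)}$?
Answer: $i \sqrt{233269} \approx 482.98 i$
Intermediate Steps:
$\sqrt{C + \left(-294108 + 987781\right)} = \sqrt{-926942 + \left(-294108 + 987781\right)} = \sqrt{-926942 + 693673} = \sqrt{-233269} = i \sqrt{233269}$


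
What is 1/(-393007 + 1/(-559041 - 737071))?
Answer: -1296112/509381088785 ≈ -2.5445e-6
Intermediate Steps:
1/(-393007 + 1/(-559041 - 737071)) = 1/(-393007 + 1/(-1296112)) = 1/(-393007 - 1/1296112) = 1/(-509381088785/1296112) = -1296112/509381088785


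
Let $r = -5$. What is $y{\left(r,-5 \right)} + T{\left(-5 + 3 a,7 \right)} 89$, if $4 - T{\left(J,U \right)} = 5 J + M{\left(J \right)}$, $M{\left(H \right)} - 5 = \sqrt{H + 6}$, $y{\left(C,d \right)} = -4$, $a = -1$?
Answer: $3467 - 89 i \sqrt{2} \approx 3467.0 - 125.86 i$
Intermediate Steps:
$M{\left(H \right)} = 5 + \sqrt{6 + H}$ ($M{\left(H \right)} = 5 + \sqrt{H + 6} = 5 + \sqrt{6 + H}$)
$T{\left(J,U \right)} = -1 - \sqrt{6 + J} - 5 J$ ($T{\left(J,U \right)} = 4 - \left(5 J + \left(5 + \sqrt{6 + J}\right)\right) = 4 - \left(5 + \sqrt{6 + J} + 5 J\right) = -1 - \sqrt{6 + J} - 5 J$)
$y{\left(r,-5 \right)} + T{\left(-5 + 3 a,7 \right)} 89 = -4 + \left(-1 - \sqrt{6 + \left(-5 + 3 \left(-1\right)\right)} - 5 \left(-5 + 3 \left(-1\right)\right)\right) 89 = -4 + \left(-1 - \sqrt{6 - 8} - 5 \left(-5 - 3\right)\right) 89 = -4 + \left(-1 - \sqrt{6 - 8} - -40\right) 89 = -4 + \left(-1 - \sqrt{-2} + 40\right) 89 = -4 + \left(-1 - i \sqrt{2} + 40\right) 89 = -4 + \left(39 - i \sqrt{2}\right) 89 = -4 + \left(3471 - 89 i \sqrt{2}\right) = 3467 - 89 i \sqrt{2}$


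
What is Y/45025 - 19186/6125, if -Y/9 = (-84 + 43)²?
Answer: -38260591/11031125 ≈ -3.4684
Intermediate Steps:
Y = -15129 (Y = -9*(-84 + 43)² = -9*(-41)² = -9*1681 = -15129)
Y/45025 - 19186/6125 = -15129/45025 - 19186/6125 = -38260591/11031125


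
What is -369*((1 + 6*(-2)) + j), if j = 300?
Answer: -106641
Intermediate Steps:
-369*((1 + 6*(-2)) + j) = -369*((1 + 6*(-2)) + 300) = -369*((1 - 12) + 300) = -369*(-11 + 300) = -369*289 = -106641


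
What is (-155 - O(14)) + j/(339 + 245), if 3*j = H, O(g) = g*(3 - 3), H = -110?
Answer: -135835/876 ≈ -155.06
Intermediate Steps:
O(g) = 0 (O(g) = g*0 = 0)
j = -110/3 (j = (⅓)*(-110) = -110/3 ≈ -36.667)
(-155 - O(14)) + j/(339 + 245) = (-155 - 1*0) - 110/(3*(339 + 245)) = (-155 + 0) - 110/3/584 = -155 - 110/3*1/584 = -155 - 55/876 = -135835/876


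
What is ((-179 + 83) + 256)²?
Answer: 25600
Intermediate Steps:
((-179 + 83) + 256)² = (-96 + 256)² = 160² = 25600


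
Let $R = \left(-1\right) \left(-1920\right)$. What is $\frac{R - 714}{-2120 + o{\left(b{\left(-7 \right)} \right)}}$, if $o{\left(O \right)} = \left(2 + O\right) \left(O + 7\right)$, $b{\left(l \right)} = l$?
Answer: $- \frac{603}{1060} \approx -0.56887$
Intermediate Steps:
$R = 1920$
$o{\left(O \right)} = \left(2 + O\right) \left(7 + O\right)$
$\frac{R - 714}{-2120 + o{\left(b{\left(-7 \right)} \right)}} = \frac{1920 - 714}{-2120 + \left(14 + \left(-7\right)^{2} + 9 \left(-7\right)\right)} = \frac{1206}{-2120 + \left(14 + 49 - 63\right)} = \frac{1206}{-2120 + 0} = \frac{1206}{-2120} = 1206 \left(- \frac{1}{2120}\right) = - \frac{603}{1060}$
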